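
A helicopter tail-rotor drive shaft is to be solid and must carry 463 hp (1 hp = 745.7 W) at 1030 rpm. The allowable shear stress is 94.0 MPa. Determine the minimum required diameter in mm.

55.8 mm

ω = 2π·1030/60 = 107.9 rad/s, so T = P/ω = 463×745.7 / 107.9 = 3201 N·m.
For a solid shaft τ_max = 16T/(πd³), so d = (16T/(π τ_allow))^(1/3) = (16·3201/(π·9.40×10^7))^(1/3) = 0.05577 m.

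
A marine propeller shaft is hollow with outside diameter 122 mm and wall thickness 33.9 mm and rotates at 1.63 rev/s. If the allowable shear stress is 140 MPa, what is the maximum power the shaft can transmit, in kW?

J = π(d_o⁴ − d_i⁴)/32 = π(0.122⁴ − 0.0542⁴)/32 = 2.090×10^-5 m⁴.
T_max = τ_allow·J/r = 1.40×10^8 × 2.090×10^-5 / 0.0610 = 47970 N·m.
ω = 2π·1.63 = 10.24 rad/s, so P_max = T_max·ω = 4.913×10^5 W.

491 kW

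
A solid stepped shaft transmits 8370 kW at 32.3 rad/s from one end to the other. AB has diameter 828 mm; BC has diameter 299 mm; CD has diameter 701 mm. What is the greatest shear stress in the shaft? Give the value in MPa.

49.4 MPa

ω = 32.3 rad/s, so T = P/ω = 8370×10³ / 32.30 = 259100 N·m.
Under the same torque, τ_max = 16T/(πd³) is largest where d is smallest — segment BC (d = 299 mm).
τ_max = 16·259100/(π·(0.299)³) = 4.937×10^7 Pa.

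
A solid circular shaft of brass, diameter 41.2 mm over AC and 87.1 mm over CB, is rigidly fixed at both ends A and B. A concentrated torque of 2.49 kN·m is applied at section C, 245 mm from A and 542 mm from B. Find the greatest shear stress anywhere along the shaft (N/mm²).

Compatibility: T_A·a/J_AC = T_B·b/J_CB with T_A + T_B = T₀.
J_AC = 2.83×10^-7 m⁴, J_CB = 5.65×10^-6 m⁴, so T_A = T₀·(J_AC/a)/((J_AC/a)+(J_CB/b)) = 248.3 N·m, T_B = 2242 N·m.
τ in each portion: τ_AC = 1.81×10^7 Pa, τ_CB = 1.73×10^7 Pa; maximum is in AC.
τ_max = T_AC·r/J = 248.3·0.0206/2.83×10^-7 = 1.808×10^7 Pa.

18.1 N/mm²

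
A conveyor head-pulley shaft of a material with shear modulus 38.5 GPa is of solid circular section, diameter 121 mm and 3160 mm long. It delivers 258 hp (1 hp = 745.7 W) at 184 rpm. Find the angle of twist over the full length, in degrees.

ω = 2π·184/60 = 19.27 rad/s, so T = P/ω = 258×745.7 / 19.27 = 9985 N·m.
J = πd⁴/32 = π(0.121)⁴/32 = 2.104×10^-5 m⁴.
θ = T·L/(G·J) = 9985 × 3.16 / (38.5×10⁹ × 2.104×10^-5) = 0.03894 rad.

2.23°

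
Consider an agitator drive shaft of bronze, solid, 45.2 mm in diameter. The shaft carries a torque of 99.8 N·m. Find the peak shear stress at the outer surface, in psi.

798 psi

J = πd⁴/32 = π(0.0452)⁴/32 = 4.098×10^-7 m⁴.
τ_max = T·r/J = 99.80 × 0.0226 / 4.098×10^-7 = 5.504×10^6 Pa.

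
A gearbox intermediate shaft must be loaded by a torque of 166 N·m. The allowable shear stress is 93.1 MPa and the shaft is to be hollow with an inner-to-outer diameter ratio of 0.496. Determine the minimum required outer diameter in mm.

21.3 mm

For a hollow shaft with d_i/d_o = 0.496: τ_max = 16T/(π d_o³ (1−k⁴)), so d_o = [16T/(π τ_allow (1−k⁴))]^(1/3) = [16·166.0/(π·9.31×10^7·0.9395)]^(1/3) = 0.02130 m.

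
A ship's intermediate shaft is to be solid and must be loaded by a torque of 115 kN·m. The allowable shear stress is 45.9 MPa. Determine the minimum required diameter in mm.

For a solid shaft τ_max = 16T/(πd³), so d = (16T/(π τ_allow))^(1/3) = (16·115000/(π·4.59×10^7))^(1/3) = 0.2337 m.

234 mm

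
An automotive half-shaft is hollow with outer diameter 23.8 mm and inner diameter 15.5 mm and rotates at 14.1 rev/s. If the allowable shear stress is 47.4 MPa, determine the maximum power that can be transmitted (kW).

9.12 kW

J = π(d_o⁴ − d_i⁴)/32 = π(0.0238⁴ − 0.0155⁴)/32 = 2.583×10^-8 m⁴.
T_max = τ_allow·J/r = 4.74×10^7 × 2.583×10^-8 / 0.0119 = 102.9 N·m.
ω = 2π·14.1 = 88.59 rad/s, so P_max = T_max·ω = 9116 W.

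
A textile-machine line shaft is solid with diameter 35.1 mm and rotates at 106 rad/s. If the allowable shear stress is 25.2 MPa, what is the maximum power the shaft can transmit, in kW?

22.7 kW

J = πd⁴/32 = π(0.0351)⁴/32 = 1.490×10^-7 m⁴.
T_max = τ_allow·J/r = 2.52×10^7 × 1.490×10^-7 / 0.0175 = 214.0 N·m.
ω = 106 rad/s, so P_max = T_max·ω = 2.268×10^4 W.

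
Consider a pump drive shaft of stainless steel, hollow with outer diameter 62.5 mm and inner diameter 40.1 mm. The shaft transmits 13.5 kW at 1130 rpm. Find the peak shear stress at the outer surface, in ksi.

0.416 ksi

ω = 2π·1130/60 = 118.3 rad/s, so T = P/ω = 13.5×10³ / 118.3 = 114.1 N·m.
J = π(d_o⁴ − d_i⁴)/32 = π(0.0625⁴ − 0.0401⁴)/32 = 1.244×10^-6 m⁴.
τ_max = T·r/J = 114.1 × 0.0312 / 1.244×10^-6 = 2.865×10^6 Pa.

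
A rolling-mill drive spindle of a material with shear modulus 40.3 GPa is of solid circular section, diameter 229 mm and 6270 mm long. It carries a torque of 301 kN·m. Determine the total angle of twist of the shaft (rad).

0.173 rad

J = πd⁴/32 = π(0.229)⁴/32 = 2.700×10^-4 m⁴.
θ = T·L/(G·J) = 301000 × 6.27 / (40.3×10⁹ × 2.700×10^-4) = 0.1735 rad.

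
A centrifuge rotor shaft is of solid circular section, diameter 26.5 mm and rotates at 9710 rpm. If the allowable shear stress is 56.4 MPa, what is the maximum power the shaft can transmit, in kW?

J = πd⁴/32 = π(0.0265)⁴/32 = 4.842×10^-8 m⁴.
T_max = τ_allow·J/r = 5.64×10^7 × 4.842×10^-8 / 0.0132 = 206.1 N·m.
ω = 2π·9710/60 = 1017 rad/s, so P_max = T_max·ω = 2.096×10^5 W.

210 kW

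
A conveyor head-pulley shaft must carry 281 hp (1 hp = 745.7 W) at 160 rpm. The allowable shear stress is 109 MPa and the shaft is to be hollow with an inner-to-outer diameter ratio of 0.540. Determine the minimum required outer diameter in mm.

ω = 2π·160/60 = 16.76 rad/s, so T = P/ω = 281×745.7 / 16.76 = 12510 N·m.
For a hollow shaft with d_i/d_o = 0.540: τ_max = 16T/(π d_o³ (1−k⁴)), so d_o = [16T/(π τ_allow (1−k⁴))]^(1/3) = [16·12510/(π·1.09×10^8·0.9150)]^(1/3) = 0.08612 m.

86.1 mm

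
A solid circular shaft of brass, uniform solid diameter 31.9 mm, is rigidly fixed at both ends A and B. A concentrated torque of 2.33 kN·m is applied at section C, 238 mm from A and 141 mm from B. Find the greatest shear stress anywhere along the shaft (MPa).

With uniform GJ and both ends fixed, compatibility θ_AC = θ_CB gives T_A·a = T_B·b, together with T_A + T_B = T₀.
T_A = T₀·b/(a+b) = 2330·141/379.0 = 866.8 N·m; T_B = 1463 N·m.
τ in each portion: τ_AC = 1.36×10^8 Pa, τ_CB = 2.30×10^8 Pa; maximum is in CB.
τ_max = T_CB·r/J = 1463·0.0159/1.02×10^-7 = 2.296×10^8 Pa.

230 MPa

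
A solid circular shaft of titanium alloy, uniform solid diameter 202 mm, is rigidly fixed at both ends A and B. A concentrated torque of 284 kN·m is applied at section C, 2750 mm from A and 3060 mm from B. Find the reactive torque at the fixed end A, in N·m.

150000 N·m

With uniform GJ and both ends fixed, compatibility θ_AC = θ_CB gives T_A·a = T_B·b, together with T_A + T_B = T₀.
T_A = T₀·b/(a+b) = 284000·3060/5810 = 149600 N·m; T_B = 134400 N·m.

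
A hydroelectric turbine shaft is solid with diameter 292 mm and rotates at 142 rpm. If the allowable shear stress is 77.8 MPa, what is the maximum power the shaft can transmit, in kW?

5660 kW

J = πd⁴/32 = π(0.292)⁴/32 = 7.137×10^-4 m⁴.
T_max = τ_allow·J/r = 7.78×10^7 × 7.137×10^-4 / 0.146 = 380300 N·m.
ω = 2π·142/60 = 14.87 rad/s, so P_max = T_max·ω = 5.656×10^6 W.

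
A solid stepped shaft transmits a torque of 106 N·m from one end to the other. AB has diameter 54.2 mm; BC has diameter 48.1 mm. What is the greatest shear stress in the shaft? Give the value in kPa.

4850 kPa

Under the same torque, τ_max = 16T/(πd³) is largest where d is smallest — segment BC (d = 48.1 mm).
τ_max = 16·106.0/(π·(0.0481)³) = 4.851×10^6 Pa.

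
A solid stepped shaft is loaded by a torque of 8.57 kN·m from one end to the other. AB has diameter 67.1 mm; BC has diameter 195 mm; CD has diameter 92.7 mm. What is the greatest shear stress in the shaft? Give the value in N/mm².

144 N/mm²

Under the same torque, τ_max = 16T/(πd³) is largest where d is smallest — segment AB (d = 67.1 mm).
τ_max = 16·8570/(π·(0.0671)³) = 1.445×10^8 Pa.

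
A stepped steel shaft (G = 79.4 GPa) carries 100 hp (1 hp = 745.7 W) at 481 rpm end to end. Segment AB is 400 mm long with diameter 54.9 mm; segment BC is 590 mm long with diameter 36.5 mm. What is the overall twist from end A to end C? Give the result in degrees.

4.10°

ω = 2π·481/60 = 50.37 rad/s, so T = P/ω = 100×745.7 / 50.37 = 1480 N·m.
J_AB = π(0.0549)⁴/32 = 8.92×10^-7 m⁴; J_BC = π(0.0365)⁴/32 = 1.74×10^-7 m⁴.
θ = (T/G)·Σ L_i/J_i = (1480/79.4×10⁹)·(0.400/8.92×10^-7 + 0.590/1.74×10^-7) = 0.07149 rad.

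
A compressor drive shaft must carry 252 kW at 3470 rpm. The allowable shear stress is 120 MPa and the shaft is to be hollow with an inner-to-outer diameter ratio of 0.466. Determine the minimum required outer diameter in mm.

31.4 mm

ω = 2π·3470/60 = 363.4 rad/s, so T = P/ω = 252×10³ / 363.4 = 693.5 N·m.
For a hollow shaft with d_i/d_o = 0.466: τ_max = 16T/(π d_o³ (1−k⁴)), so d_o = [16T/(π τ_allow (1−k⁴))]^(1/3) = [16·693.5/(π·1.20×10^8·0.9528)]^(1/3) = 0.03138 m.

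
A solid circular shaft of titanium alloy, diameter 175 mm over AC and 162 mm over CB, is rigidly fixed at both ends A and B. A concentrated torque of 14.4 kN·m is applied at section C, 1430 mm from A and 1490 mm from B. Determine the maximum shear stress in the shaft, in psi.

Compatibility: T_A·a/J_AC = T_B·b/J_CB with T_A + T_B = T₀.
J_AC = 9.21×10^-5 m⁴, J_CB = 6.76×10^-5 m⁴, so T_A = T₀·(J_AC/a)/((J_AC/a)+(J_CB/b)) = 8447 N·m, T_B = 5953 N·m.
τ in each portion: τ_AC = 8.03×10^6 Pa, τ_CB = 7.13×10^6 Pa; maximum is in AC.
τ_max = T_AC·r/J = 8447·0.0875/9.21×10^-5 = 8.027×10^6 Pa.

1160 psi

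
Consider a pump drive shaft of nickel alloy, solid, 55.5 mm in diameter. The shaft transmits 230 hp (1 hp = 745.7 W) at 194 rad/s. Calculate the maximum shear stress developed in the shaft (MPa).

26.3 MPa

ω = 194 rad/s, so T = P/ω = 230×745.7 / 194.0 = 884.1 N·m.
J = πd⁴/32 = π(0.0555)⁴/32 = 9.315×10^-7 m⁴.
τ_max = T·r/J = 884.1 × 0.0278 / 9.315×10^-7 = 2.634×10^7 Pa.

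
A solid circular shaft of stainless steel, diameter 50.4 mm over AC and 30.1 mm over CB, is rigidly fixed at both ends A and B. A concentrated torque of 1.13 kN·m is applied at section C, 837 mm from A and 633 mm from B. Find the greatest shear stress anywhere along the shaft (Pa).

3.85e7 Pa

Compatibility: T_A·a/J_AC = T_B·b/J_CB with T_A + T_B = T₀.
J_AC = 6.33×10^-7 m⁴, J_CB = 8.06×10^-8 m⁴, so T_A = T₀·(J_AC/a)/((J_AC/a)+(J_CB/b)) = 967.3 N·m, T_B = 162.7 N·m.
τ in each portion: τ_AC = 3.85×10^7 Pa, τ_CB = 3.04×10^7 Pa; maximum is in AC.
τ_max = T_AC·r/J = 967.3·0.0252/6.33×10^-7 = 3.848×10^7 Pa.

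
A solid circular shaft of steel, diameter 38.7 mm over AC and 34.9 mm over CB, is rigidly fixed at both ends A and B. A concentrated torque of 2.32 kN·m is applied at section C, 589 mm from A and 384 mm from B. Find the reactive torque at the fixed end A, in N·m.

Compatibility: T_A·a/J_AC = T_B·b/J_CB with T_A + T_B = T₀.
J_AC = 2.20×10^-7 m⁴, J_CB = 1.46×10^-7 m⁴, so T_A = T₀·(J_AC/a)/((J_AC/a)+(J_CB/b)) = 1152 N·m, T_B = 1168 N·m.

1150 N·m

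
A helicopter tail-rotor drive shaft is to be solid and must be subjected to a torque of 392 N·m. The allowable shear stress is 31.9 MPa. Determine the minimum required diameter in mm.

For a solid shaft τ_max = 16T/(πd³), so d = (16T/(π τ_allow))^(1/3) = (16·392.0/(π·3.19×10^7))^(1/3) = 0.03970 m.

39.7 mm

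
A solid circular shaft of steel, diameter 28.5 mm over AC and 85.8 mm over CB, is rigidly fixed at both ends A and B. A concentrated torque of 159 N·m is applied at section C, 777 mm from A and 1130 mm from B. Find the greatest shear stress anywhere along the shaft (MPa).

1.26 MPa

Compatibility: T_A·a/J_AC = T_B·b/J_CB with T_A + T_B = T₀.
J_AC = 6.48×10^-8 m⁴, J_CB = 5.32×10^-6 m⁴, so T_A = T₀·(J_AC/a)/((J_AC/a)+(J_CB/b)) = 2.766 N·m, T_B = 156.2 N·m.
τ in each portion: τ_AC = 6.09×10^5 Pa, τ_CB = 1.26×10^6 Pa; maximum is in CB.
τ_max = T_CB·r/J = 156.2·0.0429/5.32×10^-6 = 1.260×10^6 Pa.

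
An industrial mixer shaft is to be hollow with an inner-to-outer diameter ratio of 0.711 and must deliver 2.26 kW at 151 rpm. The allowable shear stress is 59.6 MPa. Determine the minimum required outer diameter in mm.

25.4 mm

ω = 2π·151/60 = 15.81 rad/s, so T = P/ω = 2.26×10³ / 15.81 = 142.9 N·m.
For a hollow shaft with d_i/d_o = 0.711: τ_max = 16T/(π d_o³ (1−k⁴)), so d_o = [16T/(π τ_allow (1−k⁴))]^(1/3) = [16·142.9/(π·5.96×10^7·0.7444)]^(1/3) = 0.02541 m.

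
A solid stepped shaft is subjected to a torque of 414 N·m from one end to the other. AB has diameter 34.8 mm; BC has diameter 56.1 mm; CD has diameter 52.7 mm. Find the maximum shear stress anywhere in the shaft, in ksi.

Under the same torque, τ_max = 16T/(πd³) is largest where d is smallest — segment AB (d = 34.8 mm).
τ_max = 16·414.0/(π·(0.0348)³) = 5.003×10^7 Pa.

7.26 ksi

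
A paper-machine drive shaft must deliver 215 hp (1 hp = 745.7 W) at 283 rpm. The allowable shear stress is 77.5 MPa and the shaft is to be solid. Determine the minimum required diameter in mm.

70.8 mm

ω = 2π·283/60 = 29.64 rad/s, so T = P/ω = 215×745.7 / 29.64 = 5410 N·m.
For a solid shaft τ_max = 16T/(πd³), so d = (16T/(π τ_allow))^(1/3) = (16·5410/(π·7.75×10^7))^(1/3) = 0.07084 m.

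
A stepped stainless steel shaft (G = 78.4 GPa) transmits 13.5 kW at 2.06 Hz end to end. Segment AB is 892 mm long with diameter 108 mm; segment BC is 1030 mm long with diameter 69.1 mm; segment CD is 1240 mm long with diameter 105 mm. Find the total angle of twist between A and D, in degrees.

0.481°

ω = 2π·2.06 = 12.94 rad/s, so T = P/ω = 13.5×10³ / 12.94 = 1043 N·m.
J_AB = π(0.108)⁴/32 = 1.34×10^-5 m⁴; J_BC = π(0.0691)⁴/32 = 2.24×10^-6 m⁴; J_CD = π(0.105)⁴/32 = 1.19×10^-5 m⁴.
θ = (T/G)·Σ L_i/J_i = (1043/78.4×10⁹)·(0.892/1.34×10^-5 + 1.03/2.24×10^-6 + 1.24/1.19×10^-5) = 8.393×10^-3 rad.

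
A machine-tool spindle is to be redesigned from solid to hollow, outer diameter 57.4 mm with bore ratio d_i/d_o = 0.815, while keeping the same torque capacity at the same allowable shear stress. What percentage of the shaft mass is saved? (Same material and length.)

50.5 %

Equal τ_max and T ⇒ the solid shaft needs d_s³ = d_o³(1−k⁴), so d_s = 57.4·(1−0.815⁴)^(1/3) = 47.28 mm.
Area ratio A_h/A_s = d_o²(1−k²)/d_s² = (1−k²)/(1−k⁴)^(2/3) = 0.4949.
Mass saving = 1 − 0.4949 = 50.5 %.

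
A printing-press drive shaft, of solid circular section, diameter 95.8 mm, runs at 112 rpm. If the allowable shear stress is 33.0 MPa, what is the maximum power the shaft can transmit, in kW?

J = πd⁴/32 = π(0.0958)⁴/32 = 8.269×10^-6 m⁴.
T_max = τ_allow·J/r = 3.30×10^7 × 8.269×10^-6 / 0.0479 = 5697 N·m.
ω = 2π·112/60 = 11.73 rad/s, so P_max = T_max·ω = 6.682×10^4 W.

66.8 kW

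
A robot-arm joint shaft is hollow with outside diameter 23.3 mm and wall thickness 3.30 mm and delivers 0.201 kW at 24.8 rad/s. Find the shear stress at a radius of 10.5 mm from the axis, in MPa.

4.00 MPa

ω = 24.8 rad/s, so T = P/ω = 0.201×10³ / 24.80 = 8.105 N·m.
J = π(d_o⁴ − d_i⁴)/32 = π(0.0233⁴ − 0.0167⁴)/32 = 2.130×10^-8 m⁴.
Shear stress varies linearly with radius: τ = T·r/J = 8.105 × 0.0105 / 2.130×10^-8 = 3.996×10^6 Pa.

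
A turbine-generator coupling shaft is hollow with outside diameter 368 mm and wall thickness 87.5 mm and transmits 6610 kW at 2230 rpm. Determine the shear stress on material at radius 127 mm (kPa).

2160 kPa

ω = 2π·2230/60 = 233.5 rad/s, so T = P/ω = 6610×10³ / 233.5 = 28310 N·m.
J = π(d_o⁴ − d_i⁴)/32 = π(0.368⁴ − 0.193⁴)/32 = 1.664×10^-3 m⁴.
Shear stress varies linearly with radius: τ = T·r/J = 28310 × 0.127 / 1.664×10^-3 = 2.160×10^6 Pa.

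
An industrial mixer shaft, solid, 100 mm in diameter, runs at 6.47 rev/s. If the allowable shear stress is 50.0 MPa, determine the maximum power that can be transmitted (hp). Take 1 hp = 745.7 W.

535 hp

J = πd⁴/32 = π(0.100)⁴/32 = 9.817×10^-6 m⁴.
T_max = τ_allow·J/r = 5.00×10^7 × 9.817×10^-6 / 0.0500 = 9817 N·m.
ω = 2π·6.47 = 40.65 rad/s, so P_max = T_max·ω = 3.991×10^5 W.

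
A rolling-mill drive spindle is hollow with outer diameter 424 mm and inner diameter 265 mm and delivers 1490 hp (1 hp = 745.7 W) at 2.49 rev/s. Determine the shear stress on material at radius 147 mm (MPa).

3.88 MPa

ω = 2π·2.49 = 15.65 rad/s, so T = P/ω = 1490×745.7 / 15.65 = 71020 N·m.
J = π(d_o⁴ − d_i⁴)/32 = π(0.424⁴ − 0.265⁴)/32 = 2.689×10^-3 m⁴.
Shear stress varies linearly with radius: τ = T·r/J = 71020 × 0.147 / 2.689×10^-3 = 3.883×10^6 Pa.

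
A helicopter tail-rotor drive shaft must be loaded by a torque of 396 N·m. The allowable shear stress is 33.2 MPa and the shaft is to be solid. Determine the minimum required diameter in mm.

For a solid shaft τ_max = 16T/(πd³), so d = (16T/(π τ_allow))^(1/3) = (16·396.0/(π·3.32×10^7))^(1/3) = 0.03931 m.

39.3 mm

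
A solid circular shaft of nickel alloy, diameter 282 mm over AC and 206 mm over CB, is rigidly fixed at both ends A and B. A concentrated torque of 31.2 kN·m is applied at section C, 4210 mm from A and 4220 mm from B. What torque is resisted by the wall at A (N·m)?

Compatibility: T_A·a/J_AC = T_B·b/J_CB with T_A + T_B = T₀.
J_AC = 6.21×10^-4 m⁴, J_CB = 1.77×10^-4 m⁴, so T_A = T₀·(J_AC/a)/((J_AC/a)+(J_CB/b)) = 24300 N·m, T_B = 6902 N·m.

24300 N·m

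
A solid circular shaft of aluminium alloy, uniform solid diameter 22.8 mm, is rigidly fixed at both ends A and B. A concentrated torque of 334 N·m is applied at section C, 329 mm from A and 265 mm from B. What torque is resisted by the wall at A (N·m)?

149 N·m

With uniform GJ and both ends fixed, compatibility θ_AC = θ_CB gives T_A·a = T_B·b, together with T_A + T_B = T₀.
T_A = T₀·b/(a+b) = 334.0·265/594.0 = 149.0 N·m; T_B = 185.0 N·m.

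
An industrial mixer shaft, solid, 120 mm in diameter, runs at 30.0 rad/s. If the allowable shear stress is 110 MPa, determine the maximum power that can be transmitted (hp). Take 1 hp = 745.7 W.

J = πd⁴/32 = π(0.120)⁴/32 = 2.036×10^-5 m⁴.
T_max = τ_allow·J/r = 1.10×10^8 × 2.036×10^-5 / 0.0600 = 37320 N·m.
ω = 30.0 rad/s, so P_max = T_max·ω = 1.120×10^6 W.

1500 hp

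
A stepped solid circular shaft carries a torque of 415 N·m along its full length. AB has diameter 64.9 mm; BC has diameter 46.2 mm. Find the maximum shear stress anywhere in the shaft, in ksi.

3.11 ksi

Under the same torque, τ_max = 16T/(πd³) is largest where d is smallest — segment BC (d = 46.2 mm).
τ_max = 16·415.0/(π·(0.0462)³) = 2.143×10^7 Pa.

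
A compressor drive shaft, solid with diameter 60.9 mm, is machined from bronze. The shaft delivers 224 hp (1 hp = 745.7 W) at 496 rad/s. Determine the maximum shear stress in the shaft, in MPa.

ω = 496 rad/s, so T = P/ω = 224×745.7 / 496.0 = 336.8 N·m.
J = πd⁴/32 = π(0.0609)⁴/32 = 1.350×10^-6 m⁴.
τ_max = T·r/J = 336.8 × 0.0304 / 1.350×10^-6 = 7.594×10^6 Pa.

7.59 MPa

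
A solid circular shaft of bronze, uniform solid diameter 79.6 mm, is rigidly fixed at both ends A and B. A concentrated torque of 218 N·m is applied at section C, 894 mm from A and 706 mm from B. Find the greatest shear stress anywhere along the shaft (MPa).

1.23 MPa

With uniform GJ and both ends fixed, compatibility θ_AC = θ_CB gives T_A·a = T_B·b, together with T_A + T_B = T₀.
T_A = T₀·b/(a+b) = 218.0·706/1600 = 96.19 N·m; T_B = 121.8 N·m.
τ in each portion: τ_AC = 9.71×10^5 Pa, τ_CB = 1.23×10^6 Pa; maximum is in CB.
τ_max = T_CB·r/J = 121.8·0.0398/3.94×10^-6 = 1.230×10^6 Pa.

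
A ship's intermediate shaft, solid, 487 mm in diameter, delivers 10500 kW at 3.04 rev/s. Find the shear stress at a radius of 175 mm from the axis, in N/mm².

17.4 N/mm²

ω = 2π·3.04 = 19.10 rad/s, so T = P/ω = 10500×10³ / 19.10 = 549700 N·m.
J = πd⁴/32 = π(0.487)⁴/32 = 5.522×10^-3 m⁴.
Shear stress varies linearly with radius: τ = T·r/J = 549700 × 0.175 / 5.522×10^-3 = 1.742×10^7 Pa.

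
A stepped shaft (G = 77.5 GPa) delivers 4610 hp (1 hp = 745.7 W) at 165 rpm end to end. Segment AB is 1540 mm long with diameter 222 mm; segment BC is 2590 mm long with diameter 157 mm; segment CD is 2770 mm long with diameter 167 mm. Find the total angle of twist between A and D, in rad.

ω = 2π·165/60 = 17.28 rad/s, so T = P/ω = 4610×745.7 / 17.28 = 199000 N·m.
J_AB = π(0.222)⁴/32 = 2.38×10^-4 m⁴; J_BC = π(0.157)⁴/32 = 5.96×10^-5 m⁴; J_CD = π(0.167)⁴/32 = 7.64×10^-5 m⁴.
θ = (T/G)·Σ L_i/J_i = (199000/77.5×10⁹)·(1.54/2.38×10^-4 + 2.59/5.96×10^-5 + 2.77/7.64×10^-5) = 0.2212 rad.

0.221 rad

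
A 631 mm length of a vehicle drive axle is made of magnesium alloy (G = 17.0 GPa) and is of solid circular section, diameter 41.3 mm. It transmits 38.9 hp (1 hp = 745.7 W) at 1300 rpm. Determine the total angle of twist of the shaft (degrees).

1.59°

ω = 2π·1300/60 = 136.1 rad/s, so T = P/ω = 38.9×745.7 / 136.1 = 213.1 N·m.
J = πd⁴/32 = π(0.0413)⁴/32 = 2.856×10^-7 m⁴.
θ = T·L/(G·J) = 213.1 × 0.631 / (17.0×10⁹ × 2.856×10^-7) = 0.02769 rad.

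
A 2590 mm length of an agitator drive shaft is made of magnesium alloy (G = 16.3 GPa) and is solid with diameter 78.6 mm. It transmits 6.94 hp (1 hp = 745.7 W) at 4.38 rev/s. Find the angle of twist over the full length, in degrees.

0.457°

ω = 2π·4.38 = 27.52 rad/s, so T = P/ω = 6.94×745.7 / 27.52 = 188.0 N·m.
J = πd⁴/32 = π(0.0786)⁴/32 = 3.747×10^-6 m⁴.
θ = T·L/(G·J) = 188.0 × 2.59 / (16.3×10⁹ × 3.747×10^-6) = 7.974×10^-3 rad.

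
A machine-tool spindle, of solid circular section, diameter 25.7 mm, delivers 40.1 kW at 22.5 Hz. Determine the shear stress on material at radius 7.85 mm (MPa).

ω = 2π·22.5 = 141.4 rad/s, so T = P/ω = 40.1×10³ / 141.4 = 283.6 N·m.
J = πd⁴/32 = π(0.0257)⁴/32 = 4.283×10^-8 m⁴.
Shear stress varies linearly with radius: τ = T·r/J = 283.6 × 0.00785 / 4.283×10^-8 = 5.199×10^7 Pa.

52.0 MPa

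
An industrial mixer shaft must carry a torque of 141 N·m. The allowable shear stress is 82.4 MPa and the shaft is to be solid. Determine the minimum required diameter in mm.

20.6 mm

For a solid shaft τ_max = 16T/(πd³), so d = (16T/(π τ_allow))^(1/3) = (16·141.0/(π·8.24×10^7))^(1/3) = 0.02058 m.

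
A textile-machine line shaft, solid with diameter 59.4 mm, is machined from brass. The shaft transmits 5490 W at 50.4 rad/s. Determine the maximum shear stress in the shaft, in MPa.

2.65 MPa

ω = 50.4 rad/s, so T = P/ω = 5490 / 50.40 = 108.9 N·m.
J = πd⁴/32 = π(0.0594)⁴/32 = 1.222×10^-6 m⁴.
τ_max = T·r/J = 108.9 × 0.0297 / 1.222×10^-6 = 2.647×10^6 Pa.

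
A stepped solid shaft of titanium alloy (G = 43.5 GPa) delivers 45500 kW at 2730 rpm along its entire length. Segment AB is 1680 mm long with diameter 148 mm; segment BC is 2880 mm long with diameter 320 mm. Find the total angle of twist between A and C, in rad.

0.141 rad

ω = 2π·2730/60 = 285.9 rad/s, so T = P/ω = 45500×10³ / 285.9 = 159200 N·m.
J_AB = π(0.148)⁴/32 = 4.71×10^-5 m⁴; J_BC = π(0.320)⁴/32 = 1.03×10^-3 m⁴.
θ = (T/G)·Σ L_i/J_i = (159200/43.5×10⁹)·(1.68/4.71×10^-5 + 2.88/1.03×10^-3) = 0.1407 rad.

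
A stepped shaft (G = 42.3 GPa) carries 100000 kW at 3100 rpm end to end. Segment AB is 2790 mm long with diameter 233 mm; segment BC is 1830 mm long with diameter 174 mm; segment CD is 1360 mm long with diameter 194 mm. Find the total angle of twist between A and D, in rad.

0.290 rad

ω = 2π·3100/60 = 324.6 rad/s, so T = P/ω = 100000×10³ / 324.6 = 308000 N·m.
J_AB = π(0.233)⁴/32 = 2.89×10^-4 m⁴; J_BC = π(0.174)⁴/32 = 9.00×10^-5 m⁴; J_CD = π(0.194)⁴/32 = 1.39×10^-4 m⁴.
θ = (T/G)·Σ L_i/J_i = (308000/42.3×10⁹)·(2.79/2.89×10^-4 + 1.83/9.00×10^-5 + 1.36/1.39×10^-4) = 0.2895 rad.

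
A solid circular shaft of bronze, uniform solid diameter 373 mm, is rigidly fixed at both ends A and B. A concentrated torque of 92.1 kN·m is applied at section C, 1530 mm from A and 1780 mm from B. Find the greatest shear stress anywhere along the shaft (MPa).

4.86 MPa

With uniform GJ and both ends fixed, compatibility θ_AC = θ_CB gives T_A·a = T_B·b, together with T_A + T_B = T₀.
T_A = T₀·b/(a+b) = 92100·1780/3310 = 49530 N·m; T_B = 42570 N·m.
τ in each portion: τ_AC = 4.86×10^6 Pa, τ_CB = 4.18×10^6 Pa; maximum is in AC.
τ_max = T_AC·r/J = 49530·0.186/1.90×10^-3 = 4.861×10^6 Pa.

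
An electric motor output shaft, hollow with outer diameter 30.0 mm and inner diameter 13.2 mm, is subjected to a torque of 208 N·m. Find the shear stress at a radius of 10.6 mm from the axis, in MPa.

28.8 MPa

J = π(d_o⁴ − d_i⁴)/32 = π(0.0300⁴ − 0.0132⁴)/32 = 7.654×10^-8 m⁴.
Shear stress varies linearly with radius: τ = T·r/J = 208.0 × 0.0106 / 7.654×10^-8 = 2.881×10^7 Pa.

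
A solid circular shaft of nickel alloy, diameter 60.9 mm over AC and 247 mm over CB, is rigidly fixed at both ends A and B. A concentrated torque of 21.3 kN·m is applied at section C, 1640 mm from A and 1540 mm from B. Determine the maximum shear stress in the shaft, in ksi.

Compatibility: T_A·a/J_AC = T_B·b/J_CB with T_A + T_B = T₀.
J_AC = 1.35×10^-6 m⁴, J_CB = 3.65×10^-4 m⁴, so T_A = T₀·(J_AC/a)/((J_AC/a)+(J_CB/b)) = 73.66 N·m, T_B = 21230 N·m.
τ in each portion: τ_AC = 1.66×10^6 Pa, τ_CB = 7.17×10^6 Pa; maximum is in CB.
τ_max = T_CB·r/J = 21230·0.123/3.65×10^-4 = 7.174×10^6 Pa.

1.04 ksi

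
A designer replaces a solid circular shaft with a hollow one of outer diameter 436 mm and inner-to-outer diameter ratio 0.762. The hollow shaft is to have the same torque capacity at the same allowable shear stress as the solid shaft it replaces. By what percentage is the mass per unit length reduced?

Equal τ_max and T ⇒ the solid shaft needs d_s³ = d_o³(1−k⁴), so d_s = 436·(1−0.762⁴)^(1/3) = 380.2 mm.
Area ratio A_h/A_s = d_o²(1−k²)/d_s² = (1−k²)/(1−k⁴)^(2/3) = 0.5516.
Mass saving = 1 − 0.5516 = 44.8 %.

44.8 %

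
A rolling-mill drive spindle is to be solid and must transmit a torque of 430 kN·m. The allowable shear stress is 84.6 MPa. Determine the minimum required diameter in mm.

296 mm

For a solid shaft τ_max = 16T/(πd³), so d = (16T/(π τ_allow))^(1/3) = (16·430000/(π·8.46×10^7))^(1/3) = 0.2958 m.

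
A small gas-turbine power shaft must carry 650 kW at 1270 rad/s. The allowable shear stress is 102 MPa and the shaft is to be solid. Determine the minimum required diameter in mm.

29.5 mm

ω = 1270 rad/s, so T = P/ω = 650×10³ / 1270 = 511.8 N·m.
For a solid shaft τ_max = 16T/(πd³), so d = (16T/(π τ_allow))^(1/3) = (16·511.8/(π·1.02×10^8))^(1/3) = 0.02946 m.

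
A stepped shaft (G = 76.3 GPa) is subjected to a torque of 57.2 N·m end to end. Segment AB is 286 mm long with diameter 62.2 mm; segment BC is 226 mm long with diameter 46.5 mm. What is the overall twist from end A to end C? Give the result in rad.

5.15e-4 rad

J_AB = π(0.0622)⁴/32 = 1.47×10^-6 m⁴; J_BC = π(0.0465)⁴/32 = 4.59×10^-7 m⁴.
θ = (T/G)·Σ L_i/J_i = (57.20/76.3×10⁹)·(0.286/1.47×10^-6 + 0.226/4.59×10^-7) = 5.150×10^-4 rad.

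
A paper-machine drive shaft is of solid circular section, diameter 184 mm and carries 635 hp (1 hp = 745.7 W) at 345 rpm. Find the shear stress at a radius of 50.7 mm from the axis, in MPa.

ω = 2π·345/60 = 36.13 rad/s, so T = P/ω = 635×745.7 / 36.13 = 13110 N·m.
J = πd⁴/32 = π(0.184)⁴/32 = 1.125×10^-4 m⁴.
Shear stress varies linearly with radius: τ = T·r/J = 13110 × 0.0507 / 1.125×10^-4 = 5.905×10^6 Pa.

5.91 MPa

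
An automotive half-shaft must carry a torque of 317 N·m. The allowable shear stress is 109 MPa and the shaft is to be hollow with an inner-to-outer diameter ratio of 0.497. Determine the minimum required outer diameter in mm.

For a hollow shaft with d_i/d_o = 0.497: τ_max = 16T/(π d_o³ (1−k⁴)), so d_o = [16T/(π τ_allow (1−k⁴))]^(1/3) = [16·317.0/(π·1.09×10^8·0.9390)]^(1/3) = 0.02508 m.

25.1 mm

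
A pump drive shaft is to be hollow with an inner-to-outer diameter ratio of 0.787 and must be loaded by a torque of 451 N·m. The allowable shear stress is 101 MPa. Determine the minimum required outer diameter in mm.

33.3 mm

For a hollow shaft with d_i/d_o = 0.787: τ_max = 16T/(π d_o³ (1−k⁴)), so d_o = [16T/(π τ_allow (1−k⁴))]^(1/3) = [16·451.0/(π·1.01×10^8·0.6164)]^(1/3) = 0.03329 m.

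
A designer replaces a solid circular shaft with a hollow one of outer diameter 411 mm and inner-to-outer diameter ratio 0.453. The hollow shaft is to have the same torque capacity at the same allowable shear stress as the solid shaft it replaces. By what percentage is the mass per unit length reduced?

Equal τ_max and T ⇒ the solid shaft needs d_s³ = d_o³(1−k⁴), so d_s = 411·(1−0.453⁴)^(1/3) = 405.1 mm.
Area ratio A_h/A_s = d_o²(1−k²)/d_s² = (1−k²)/(1−k⁴)^(2/3) = 0.8179.
Mass saving = 1 − 0.8179 = 18.2 %.

18.2 %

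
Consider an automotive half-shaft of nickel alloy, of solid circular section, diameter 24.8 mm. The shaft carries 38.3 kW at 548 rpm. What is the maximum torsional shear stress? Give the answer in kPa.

ω = 2π·548/60 = 57.39 rad/s, so T = P/ω = 38.3×10³ / 57.39 = 667.4 N·m.
J = πd⁴/32 = π(0.0248)⁴/32 = 3.714×10^-8 m⁴.
τ_max = T·r/J = 667.4 × 0.0124 / 3.714×10^-8 = 2.228×10^8 Pa.

223000 kPa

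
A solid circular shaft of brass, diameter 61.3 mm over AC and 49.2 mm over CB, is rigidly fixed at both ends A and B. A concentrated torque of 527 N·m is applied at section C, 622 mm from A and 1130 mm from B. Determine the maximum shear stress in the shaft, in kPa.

Compatibility: T_A·a/J_AC = T_B·b/J_CB with T_A + T_B = T₀.
J_AC = 1.39×10^-6 m⁴, J_CB = 5.75×10^-7 m⁴, so T_A = T₀·(J_AC/a)/((J_AC/a)+(J_CB/b)) = 429.0 N·m, T_B = 97.99 N·m.
τ in each portion: τ_AC = 9.49×10^6 Pa, τ_CB = 4.19×10^6 Pa; maximum is in AC.
τ_max = T_AC·r/J = 429.0·0.0307/1.39×10^-6 = 9.485×10^6 Pa.

9490 kPa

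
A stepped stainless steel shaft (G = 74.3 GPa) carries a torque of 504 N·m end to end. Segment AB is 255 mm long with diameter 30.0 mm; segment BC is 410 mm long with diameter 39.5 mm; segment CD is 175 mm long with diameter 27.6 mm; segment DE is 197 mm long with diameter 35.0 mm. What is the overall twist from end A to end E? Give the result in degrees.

3.63°

J_AB = π(0.0300)⁴/32 = 7.95×10^-8 m⁴; J_BC = π(0.0395)⁴/32 = 2.39×10^-7 m⁴; J_CD = π(0.0276)⁴/32 = 5.70×10^-8 m⁴; J_DE = π(0.0350)⁴/32 = 1.47×10^-7 m⁴.
θ = (T/G)·Σ L_i/J_i = (504.0/74.3×10⁹)·(0.255/7.95×10^-8 + 0.410/2.39×10^-7 + 0.175/5.70×10^-8 + 0.197/1.47×10^-7) = 0.06330 rad.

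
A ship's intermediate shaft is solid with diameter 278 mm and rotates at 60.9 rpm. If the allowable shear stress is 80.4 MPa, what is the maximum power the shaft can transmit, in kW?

J = πd⁴/32 = π(0.278)⁴/32 = 5.864×10^-4 m⁴.
T_max = τ_allow·J/r = 8.04×10^7 × 5.864×10^-4 / 0.139 = 339200 N·m.
ω = 2π·60.9/60 = 6.377 rad/s, so P_max = T_max·ω = 2.163×10^6 W.

2160 kW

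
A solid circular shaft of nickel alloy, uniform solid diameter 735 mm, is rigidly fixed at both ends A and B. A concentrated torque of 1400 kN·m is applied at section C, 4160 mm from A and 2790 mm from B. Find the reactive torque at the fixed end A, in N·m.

With uniform GJ and both ends fixed, compatibility θ_AC = θ_CB gives T_A·a = T_B·b, together with T_A + T_B = T₀.
T_A = T₀·b/(a+b) = 1.400e6·2790/6950 = 562000 N·m; T_B = 838000 N·m.

562000 N·m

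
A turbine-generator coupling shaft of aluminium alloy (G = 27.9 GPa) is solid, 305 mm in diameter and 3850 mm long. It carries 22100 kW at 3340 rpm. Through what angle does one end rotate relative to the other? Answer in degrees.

0.588°

ω = 2π·3340/60 = 349.8 rad/s, so T = P/ω = 22100×10³ / 349.8 = 63190 N·m.
J = πd⁴/32 = π(0.305)⁴/32 = 8.496×10^-4 m⁴.
θ = T·L/(G·J) = 63190 × 3.85 / (27.9×10⁹ × 8.496×10^-4) = 0.01026 rad.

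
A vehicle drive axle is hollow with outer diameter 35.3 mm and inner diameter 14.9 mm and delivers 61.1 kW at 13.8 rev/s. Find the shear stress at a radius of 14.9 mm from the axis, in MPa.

ω = 2π·13.8 = 86.71 rad/s, so T = P/ω = 61.1×10³ / 86.71 = 704.7 N·m.
J = π(d_o⁴ − d_i⁴)/32 = π(0.0353⁴ − 0.0149⁴)/32 = 1.476×10^-7 m⁴.
Shear stress varies linearly with radius: τ = T·r/J = 704.7 × 0.0149 / 1.476×10^-7 = 7.113×10^7 Pa.

71.1 MPa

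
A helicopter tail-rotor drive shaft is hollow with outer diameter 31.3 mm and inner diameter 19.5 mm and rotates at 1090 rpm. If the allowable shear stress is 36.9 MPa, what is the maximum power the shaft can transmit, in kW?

J = π(d_o⁴ − d_i⁴)/32 = π(0.0313⁴ − 0.0195⁴)/32 = 8.003×10^-8 m⁴.
T_max = τ_allow·J/r = 3.69×10^7 × 8.003×10^-8 / 0.0157 = 188.7 N·m.
ω = 2π·1090/60 = 114.1 rad/s, so P_max = T_max·ω = 2.154×10^4 W.

21.5 kW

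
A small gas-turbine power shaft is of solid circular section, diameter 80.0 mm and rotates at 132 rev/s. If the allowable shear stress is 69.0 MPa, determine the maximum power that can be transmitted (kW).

J = πd⁴/32 = π(0.0800)⁴/32 = 4.021×10^-6 m⁴.
T_max = τ_allow·J/r = 6.90×10^7 × 4.021×10^-6 / 0.0400 = 6937 N·m.
ω = 2π·132 = 829.4 rad/s, so P_max = T_max·ω = 5.753×10^6 W.

5750 kW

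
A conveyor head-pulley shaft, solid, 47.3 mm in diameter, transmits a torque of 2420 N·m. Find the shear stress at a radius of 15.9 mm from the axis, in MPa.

78.3 MPa

J = πd⁴/32 = π(0.0473)⁴/32 = 4.914×10^-7 m⁴.
Shear stress varies linearly with radius: τ = T·r/J = 2420 × 0.0159 / 4.914×10^-7 = 7.830×10^7 Pa.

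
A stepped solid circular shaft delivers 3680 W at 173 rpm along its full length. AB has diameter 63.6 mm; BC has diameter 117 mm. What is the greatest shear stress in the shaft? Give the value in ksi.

0.583 ksi

ω = 2π·173/60 = 18.12 rad/s, so T = P/ω = 3680 / 18.12 = 203.1 N·m.
Under the same torque, τ_max = 16T/(πd³) is largest where d is smallest — segment AB (d = 63.6 mm).
τ_max = 16·203.1/(π·(0.0636)³) = 4.021×10^6 Pa.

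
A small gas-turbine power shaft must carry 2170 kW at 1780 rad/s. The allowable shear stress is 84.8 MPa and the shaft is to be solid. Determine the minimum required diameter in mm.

ω = 1780 rad/s, so T = P/ω = 2170×10³ / 1780 = 1219 N·m.
For a solid shaft τ_max = 16T/(πd³), so d = (16T/(π τ_allow))^(1/3) = (16·1219/(π·8.48×10^7))^(1/3) = 0.04183 m.

41.8 mm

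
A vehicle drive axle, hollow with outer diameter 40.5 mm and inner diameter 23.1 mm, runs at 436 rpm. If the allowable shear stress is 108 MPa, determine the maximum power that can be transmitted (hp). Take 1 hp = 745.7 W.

J = π(d_o⁴ − d_i⁴)/32 = π(0.0405⁴ − 0.0231⁴)/32 = 2.362×10^-7 m⁴.
T_max = τ_allow·J/r = 1.08×10^8 × 2.362×10^-7 / 0.0203 = 1260 N·m.
ω = 2π·436/60 = 45.66 rad/s, so P_max = T_max·ω = 5.751×10^4 W.

77.1 hp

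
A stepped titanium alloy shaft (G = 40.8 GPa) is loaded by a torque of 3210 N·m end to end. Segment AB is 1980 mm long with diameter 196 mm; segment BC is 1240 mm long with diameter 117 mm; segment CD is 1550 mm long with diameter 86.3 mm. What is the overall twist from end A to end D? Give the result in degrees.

J_AB = π(0.196)⁴/32 = 1.45×10^-4 m⁴; J_BC = π(0.117)⁴/32 = 1.84×10^-5 m⁴; J_CD = π(0.0863)⁴/32 = 5.45×10^-6 m⁴.
θ = (T/G)·Σ L_i/J_i = (3210/40.8×10⁹)·(1.98/1.45×10^-4 + 1.24/1.84×10^-5 + 1.55/5.45×10^-6) = 0.02877 rad.

1.65°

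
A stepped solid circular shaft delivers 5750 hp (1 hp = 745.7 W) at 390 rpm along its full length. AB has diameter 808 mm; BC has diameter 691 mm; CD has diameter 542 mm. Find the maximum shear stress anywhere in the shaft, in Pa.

ω = 2π·390/60 = 40.84 rad/s, so T = P/ω = 5750×745.7 / 40.84 = 105000 N·m.
Under the same torque, τ_max = 16T/(πd³) is largest where d is smallest — segment CD (d = 542 mm).
τ_max = 16·105000/(π·(0.542)³) = 3.358×10^6 Pa.

3.36e6 Pa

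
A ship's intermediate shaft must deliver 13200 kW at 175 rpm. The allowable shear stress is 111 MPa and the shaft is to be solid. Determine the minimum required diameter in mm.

ω = 2π·175/60 = 18.33 rad/s, so T = P/ω = 13200×10³ / 18.33 = 720300 N·m.
For a solid shaft τ_max = 16T/(πd³), so d = (16T/(π τ_allow))^(1/3) = (16·720300/(π·1.11×10^8))^(1/3) = 0.3209 m.

321 mm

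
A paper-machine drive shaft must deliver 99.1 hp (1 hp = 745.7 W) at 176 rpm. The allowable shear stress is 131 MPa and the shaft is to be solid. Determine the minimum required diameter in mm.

53.8 mm

ω = 2π·176/60 = 18.43 rad/s, so T = P/ω = 99.1×745.7 / 18.43 = 4010 N·m.
For a solid shaft τ_max = 16T/(πd³), so d = (16T/(π τ_allow))^(1/3) = (16·4010/(π·1.31×10^8))^(1/3) = 0.05382 m.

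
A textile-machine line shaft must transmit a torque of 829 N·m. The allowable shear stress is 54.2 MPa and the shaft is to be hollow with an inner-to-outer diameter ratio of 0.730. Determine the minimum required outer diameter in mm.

47.7 mm

For a hollow shaft with d_i/d_o = 0.730: τ_max = 16T/(π d_o³ (1−k⁴)), so d_o = [16T/(π τ_allow (1−k⁴))]^(1/3) = [16·829.0/(π·5.42×10^7·0.7160)]^(1/3) = 0.04774 m.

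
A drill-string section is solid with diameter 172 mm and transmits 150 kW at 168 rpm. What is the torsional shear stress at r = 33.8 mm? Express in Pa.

3.35e6 Pa

ω = 2π·168/60 = 17.59 rad/s, so T = P/ω = 150×10³ / 17.59 = 8526 N·m.
J = πd⁴/32 = π(0.172)⁴/32 = 8.592×10^-5 m⁴.
Shear stress varies linearly with radius: τ = T·r/J = 8526 × 0.0338 / 8.592×10^-5 = 3.354×10^6 Pa.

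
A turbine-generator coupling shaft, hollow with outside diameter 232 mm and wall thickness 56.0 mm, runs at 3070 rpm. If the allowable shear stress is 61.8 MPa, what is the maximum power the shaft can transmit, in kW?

J = π(d_o⁴ − d_i⁴)/32 = π(0.232⁴ − 0.120⁴)/32 = 2.641×10^-4 m⁴.
T_max = τ_allow·J/r = 6.18×10^7 × 2.641×10^-4 / 0.116 = 140700 N·m.
ω = 2π·3070/60 = 321.5 rad/s, so P_max = T_max·ω = 4.523×10^7 W.

45200 kW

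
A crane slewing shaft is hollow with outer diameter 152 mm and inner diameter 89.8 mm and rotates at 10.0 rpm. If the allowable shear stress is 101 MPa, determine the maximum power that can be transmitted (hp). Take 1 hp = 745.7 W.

J = π(d_o⁴ − d_i⁴)/32 = π(0.152⁴ − 0.0898⁴)/32 = 4.602×10^-5 m⁴.
T_max = τ_allow·J/r = 1.01×10^8 × 4.602×10^-5 / 0.0760 = 61160 N·m.
ω = 2π·10.0/60 = 1.047 rad/s, so P_max = T_max·ω = 6.405×10^4 W.

85.9 hp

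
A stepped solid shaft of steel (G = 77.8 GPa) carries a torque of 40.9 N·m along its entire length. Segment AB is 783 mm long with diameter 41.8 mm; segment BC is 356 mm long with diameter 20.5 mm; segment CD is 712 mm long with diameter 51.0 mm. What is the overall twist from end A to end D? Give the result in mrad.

12.7 mrad

J_AB = π(0.0418)⁴/32 = 3.00×10^-7 m⁴; J_BC = π(0.0205)⁴/32 = 1.73×10^-8 m⁴; J_CD = π(0.0510)⁴/32 = 6.64×10^-7 m⁴.
θ = (T/G)·Σ L_i/J_i = (40.90/77.8×10⁹)·(0.783/3.00×10^-7 + 0.356/1.73×10^-8 + 0.712/6.64×10^-7) = 0.01273 rad.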